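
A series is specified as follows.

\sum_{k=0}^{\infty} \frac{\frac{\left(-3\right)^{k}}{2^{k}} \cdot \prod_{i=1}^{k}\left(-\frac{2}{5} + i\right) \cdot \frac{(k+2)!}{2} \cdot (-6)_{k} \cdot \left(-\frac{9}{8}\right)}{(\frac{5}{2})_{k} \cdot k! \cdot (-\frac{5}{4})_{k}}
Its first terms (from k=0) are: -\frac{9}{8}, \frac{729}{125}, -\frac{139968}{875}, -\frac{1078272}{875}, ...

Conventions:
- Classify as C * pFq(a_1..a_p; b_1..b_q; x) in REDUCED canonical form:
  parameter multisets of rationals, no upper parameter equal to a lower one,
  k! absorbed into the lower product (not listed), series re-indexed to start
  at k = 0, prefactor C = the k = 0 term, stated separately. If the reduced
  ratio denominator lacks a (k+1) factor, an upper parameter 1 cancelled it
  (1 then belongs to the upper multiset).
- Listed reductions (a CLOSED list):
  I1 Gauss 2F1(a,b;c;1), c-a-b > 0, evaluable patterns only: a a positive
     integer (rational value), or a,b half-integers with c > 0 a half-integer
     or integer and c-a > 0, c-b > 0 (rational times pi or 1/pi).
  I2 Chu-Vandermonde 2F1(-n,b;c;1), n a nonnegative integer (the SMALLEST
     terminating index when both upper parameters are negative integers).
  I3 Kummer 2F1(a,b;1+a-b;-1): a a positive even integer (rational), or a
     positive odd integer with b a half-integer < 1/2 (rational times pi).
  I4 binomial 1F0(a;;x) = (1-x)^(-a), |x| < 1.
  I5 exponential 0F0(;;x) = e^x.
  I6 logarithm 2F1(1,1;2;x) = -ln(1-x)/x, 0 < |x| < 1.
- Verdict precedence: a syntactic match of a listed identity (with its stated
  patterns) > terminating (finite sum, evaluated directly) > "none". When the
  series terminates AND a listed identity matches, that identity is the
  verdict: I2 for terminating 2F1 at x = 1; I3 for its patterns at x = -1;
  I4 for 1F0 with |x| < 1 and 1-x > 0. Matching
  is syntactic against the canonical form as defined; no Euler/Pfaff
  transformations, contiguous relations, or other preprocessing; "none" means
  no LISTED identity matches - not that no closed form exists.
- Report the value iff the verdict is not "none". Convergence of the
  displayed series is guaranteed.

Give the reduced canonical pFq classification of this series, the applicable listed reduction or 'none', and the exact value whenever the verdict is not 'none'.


x = -\frac{3}{2} here; the reduced form reads 3F2, upper {-6, \frac{3}{5}, 3}, lower {-\frac{5}{4}, \frac{5}{2}}, C = -\frac{9}{8}. Verdict: terminating. With -6 upstairs the series is a 7-term polynomial sum; evaluated term by term. Sum: -\frac{77485802182407}{8421875000}.

First insight: from the first term -\frac{9}{8}: the two geometric factors (prefactor -9/8) combine into one argument.
Adjacent-term ratio: r(k) = -\frac{3}{2} * (k-6) (k+\frac{3}{5}) (k+3) / [(k-\frac{5}{4}) (k+\frac{5}{2}) (k+1)] - rational in k, leading ratio -\frac{3}{2}; with t_0 = -\frac{9}{8}, classification follows.


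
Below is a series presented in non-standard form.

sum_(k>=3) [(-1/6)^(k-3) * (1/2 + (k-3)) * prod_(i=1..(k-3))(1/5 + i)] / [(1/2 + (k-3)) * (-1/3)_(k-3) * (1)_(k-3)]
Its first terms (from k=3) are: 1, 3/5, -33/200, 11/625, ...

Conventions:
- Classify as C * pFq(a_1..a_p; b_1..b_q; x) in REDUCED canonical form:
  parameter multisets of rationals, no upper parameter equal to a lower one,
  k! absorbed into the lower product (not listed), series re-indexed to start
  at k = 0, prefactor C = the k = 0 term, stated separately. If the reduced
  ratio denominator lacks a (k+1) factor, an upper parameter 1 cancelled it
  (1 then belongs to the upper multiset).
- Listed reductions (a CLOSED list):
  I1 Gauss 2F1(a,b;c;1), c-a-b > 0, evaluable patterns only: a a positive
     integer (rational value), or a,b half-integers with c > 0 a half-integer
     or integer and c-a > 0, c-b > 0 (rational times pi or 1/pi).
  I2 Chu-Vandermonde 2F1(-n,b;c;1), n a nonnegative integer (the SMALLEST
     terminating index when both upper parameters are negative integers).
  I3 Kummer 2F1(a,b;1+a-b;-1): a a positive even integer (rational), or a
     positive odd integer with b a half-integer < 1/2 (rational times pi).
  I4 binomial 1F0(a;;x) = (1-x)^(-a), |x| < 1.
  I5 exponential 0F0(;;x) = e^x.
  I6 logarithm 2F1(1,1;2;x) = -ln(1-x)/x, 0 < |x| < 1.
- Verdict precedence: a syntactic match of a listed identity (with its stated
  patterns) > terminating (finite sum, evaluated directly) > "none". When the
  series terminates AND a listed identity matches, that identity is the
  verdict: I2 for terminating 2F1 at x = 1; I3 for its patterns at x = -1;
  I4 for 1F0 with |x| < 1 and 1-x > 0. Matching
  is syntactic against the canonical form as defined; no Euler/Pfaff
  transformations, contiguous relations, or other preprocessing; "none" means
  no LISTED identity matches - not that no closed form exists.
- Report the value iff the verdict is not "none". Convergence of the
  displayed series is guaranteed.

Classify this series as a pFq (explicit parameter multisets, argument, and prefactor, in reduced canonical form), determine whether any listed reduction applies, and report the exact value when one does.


Prefactor 1, argument -1/6: 1F1 with upper {6/5} over lower {-1/3}. Verdict: none. A 1F1 with upper {6/5} fits none of I1-I6 at x = -1/6; the sum runs forever.

The tell: t_0 being 1, the running product (C = 1) telescopes to a rising factorial.
Step ratio: r(k) = (-1/6) * (k+6/5) / [(k-1/3) (k+1)] - poly over poly, x = (-1/6) from leading terms; C = 1 at k = 0.


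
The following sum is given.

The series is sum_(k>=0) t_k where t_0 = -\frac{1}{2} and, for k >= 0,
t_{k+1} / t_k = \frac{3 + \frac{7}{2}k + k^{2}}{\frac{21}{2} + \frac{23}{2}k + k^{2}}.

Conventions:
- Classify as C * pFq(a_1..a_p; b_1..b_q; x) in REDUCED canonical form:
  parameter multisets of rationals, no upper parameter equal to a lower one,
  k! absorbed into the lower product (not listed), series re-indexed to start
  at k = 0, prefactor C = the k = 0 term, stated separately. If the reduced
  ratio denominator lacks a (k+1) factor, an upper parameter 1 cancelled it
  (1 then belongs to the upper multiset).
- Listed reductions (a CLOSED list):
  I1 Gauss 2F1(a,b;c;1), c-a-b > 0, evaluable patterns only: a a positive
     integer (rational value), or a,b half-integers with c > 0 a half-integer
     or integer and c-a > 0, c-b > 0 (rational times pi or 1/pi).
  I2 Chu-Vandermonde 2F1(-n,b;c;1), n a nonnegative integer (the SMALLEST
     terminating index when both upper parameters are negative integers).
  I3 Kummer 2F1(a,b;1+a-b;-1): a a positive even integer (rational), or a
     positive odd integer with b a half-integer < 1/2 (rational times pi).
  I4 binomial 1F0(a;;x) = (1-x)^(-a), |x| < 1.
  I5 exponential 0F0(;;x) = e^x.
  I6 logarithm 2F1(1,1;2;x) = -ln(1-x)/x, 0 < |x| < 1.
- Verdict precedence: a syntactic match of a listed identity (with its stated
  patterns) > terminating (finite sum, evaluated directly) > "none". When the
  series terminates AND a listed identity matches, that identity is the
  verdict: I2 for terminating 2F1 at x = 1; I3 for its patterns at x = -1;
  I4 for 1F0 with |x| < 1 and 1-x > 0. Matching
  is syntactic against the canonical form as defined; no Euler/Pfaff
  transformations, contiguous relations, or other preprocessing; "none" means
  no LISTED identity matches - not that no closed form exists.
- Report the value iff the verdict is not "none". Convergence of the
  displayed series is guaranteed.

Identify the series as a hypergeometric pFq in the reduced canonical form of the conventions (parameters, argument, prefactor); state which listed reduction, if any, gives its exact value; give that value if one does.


Classification (C = -\frac{1}{2}): 2F1 with upper {\frac{3}{2}, 2}, lower {\frac{21}{2}}, argument x = 1. Verdict: Gauss's theorem (I1) matches (x = 1: the Gamma ratio telescopes since c-a-b = 7 > 0 and a = 2 in Z>0). Value: -\frac{323}{448}.

Structural cue: from the first term -\frac{1}{2}: the expanded ratio factors over Q; C = -1/2, roots give parameters.
Ratio: r(k) = 1 * (k+\frac{3}{2}) (k+2) / [(k+\frac{21}{2}) (k+1)] - rational in k. x = 1; t_0 = -\frac{1}{2}; negate the roots.


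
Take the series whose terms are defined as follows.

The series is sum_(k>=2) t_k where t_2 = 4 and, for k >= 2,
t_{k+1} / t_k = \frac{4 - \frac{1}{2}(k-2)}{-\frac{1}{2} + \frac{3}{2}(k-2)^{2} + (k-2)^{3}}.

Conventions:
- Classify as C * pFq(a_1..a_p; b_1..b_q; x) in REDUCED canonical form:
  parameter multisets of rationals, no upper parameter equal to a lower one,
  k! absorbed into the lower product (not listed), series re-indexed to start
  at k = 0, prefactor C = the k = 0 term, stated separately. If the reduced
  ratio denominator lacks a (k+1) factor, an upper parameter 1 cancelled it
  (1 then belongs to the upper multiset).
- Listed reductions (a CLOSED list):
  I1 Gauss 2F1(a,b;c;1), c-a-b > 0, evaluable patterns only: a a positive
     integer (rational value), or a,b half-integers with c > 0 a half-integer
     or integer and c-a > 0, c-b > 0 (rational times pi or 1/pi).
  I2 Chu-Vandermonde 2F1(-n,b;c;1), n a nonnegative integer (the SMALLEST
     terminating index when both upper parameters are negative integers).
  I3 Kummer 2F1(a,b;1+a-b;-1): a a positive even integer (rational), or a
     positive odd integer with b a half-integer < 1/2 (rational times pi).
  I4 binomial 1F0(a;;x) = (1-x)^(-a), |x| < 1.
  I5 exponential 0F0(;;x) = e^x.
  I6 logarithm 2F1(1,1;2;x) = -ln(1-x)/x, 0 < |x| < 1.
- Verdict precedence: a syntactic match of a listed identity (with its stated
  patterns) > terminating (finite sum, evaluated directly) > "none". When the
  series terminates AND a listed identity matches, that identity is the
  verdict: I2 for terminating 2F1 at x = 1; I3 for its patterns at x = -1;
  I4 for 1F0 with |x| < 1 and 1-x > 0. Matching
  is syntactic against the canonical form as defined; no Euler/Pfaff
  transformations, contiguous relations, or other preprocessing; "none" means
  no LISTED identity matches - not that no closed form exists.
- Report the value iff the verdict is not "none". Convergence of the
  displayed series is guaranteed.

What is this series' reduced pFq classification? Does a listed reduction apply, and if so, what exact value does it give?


Key observation: x = -\frac{1}{2} and factor the ratio over Q (prefactor 4): negated roots = parameters.
Ratio: r(k) = -\frac{1}{2} * (k-8) / [(k-\frac{1}{2}) (k+1) (k+1)] - rational; roots negated = parameters, x = -\frac{1}{2}, C = 4.

Reduced: x = -\frac{1}{2}, 1F2, upper = {-8}, lower = {-\frac{1}{2}, 1}, C = 4. Verdict: terminating - no listed pattern fits, but -8 in the upper list cuts the series at k = 8; direct evaluation. Sum: -\frac{901066267}{9266400}.


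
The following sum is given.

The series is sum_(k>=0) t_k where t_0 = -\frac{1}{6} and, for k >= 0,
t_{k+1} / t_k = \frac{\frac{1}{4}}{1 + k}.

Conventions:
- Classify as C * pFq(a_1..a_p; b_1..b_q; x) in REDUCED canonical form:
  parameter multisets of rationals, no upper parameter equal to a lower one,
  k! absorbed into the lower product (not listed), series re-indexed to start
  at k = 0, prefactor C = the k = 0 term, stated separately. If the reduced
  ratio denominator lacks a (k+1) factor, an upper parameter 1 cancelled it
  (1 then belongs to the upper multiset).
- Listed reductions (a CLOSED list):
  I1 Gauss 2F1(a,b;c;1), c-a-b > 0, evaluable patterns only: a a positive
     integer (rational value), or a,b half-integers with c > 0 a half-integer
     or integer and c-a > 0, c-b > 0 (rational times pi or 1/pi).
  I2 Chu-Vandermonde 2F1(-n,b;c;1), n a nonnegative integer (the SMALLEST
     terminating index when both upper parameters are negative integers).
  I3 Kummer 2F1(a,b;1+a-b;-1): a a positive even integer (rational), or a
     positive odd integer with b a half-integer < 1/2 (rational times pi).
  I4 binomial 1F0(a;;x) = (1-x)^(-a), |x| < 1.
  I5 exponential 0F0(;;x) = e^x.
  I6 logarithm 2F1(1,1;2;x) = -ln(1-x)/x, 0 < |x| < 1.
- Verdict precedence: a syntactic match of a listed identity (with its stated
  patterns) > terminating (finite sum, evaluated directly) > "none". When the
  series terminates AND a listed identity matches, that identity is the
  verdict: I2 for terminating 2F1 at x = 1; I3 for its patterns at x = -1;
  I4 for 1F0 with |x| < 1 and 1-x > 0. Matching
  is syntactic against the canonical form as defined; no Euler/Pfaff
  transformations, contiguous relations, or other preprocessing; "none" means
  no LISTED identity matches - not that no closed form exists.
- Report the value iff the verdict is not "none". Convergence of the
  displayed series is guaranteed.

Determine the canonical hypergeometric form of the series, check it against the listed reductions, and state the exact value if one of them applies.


Prefactor -\frac{1}{6}, argument \frac{1}{4}: 0F0 with upper {-} over lower {-}. Verdict: the I5 exponential reduction applies (the 0F0 exponential series at x = \frac{1}{4}). Value: \left(-\frac{1}{6}\right) \cdot e^{\frac{1}{4}}.

First insight: from the first term -\frac{1}{6}: factor the ratio over Q (prefactor -1/6): negated roots = parameters.
Step ratio: r(k) = \frac{1}{4} * 1 / [(k+1)] ; factor over Q: parameters, x = \frac{1}{4}, and C = -\frac{1}{6}.


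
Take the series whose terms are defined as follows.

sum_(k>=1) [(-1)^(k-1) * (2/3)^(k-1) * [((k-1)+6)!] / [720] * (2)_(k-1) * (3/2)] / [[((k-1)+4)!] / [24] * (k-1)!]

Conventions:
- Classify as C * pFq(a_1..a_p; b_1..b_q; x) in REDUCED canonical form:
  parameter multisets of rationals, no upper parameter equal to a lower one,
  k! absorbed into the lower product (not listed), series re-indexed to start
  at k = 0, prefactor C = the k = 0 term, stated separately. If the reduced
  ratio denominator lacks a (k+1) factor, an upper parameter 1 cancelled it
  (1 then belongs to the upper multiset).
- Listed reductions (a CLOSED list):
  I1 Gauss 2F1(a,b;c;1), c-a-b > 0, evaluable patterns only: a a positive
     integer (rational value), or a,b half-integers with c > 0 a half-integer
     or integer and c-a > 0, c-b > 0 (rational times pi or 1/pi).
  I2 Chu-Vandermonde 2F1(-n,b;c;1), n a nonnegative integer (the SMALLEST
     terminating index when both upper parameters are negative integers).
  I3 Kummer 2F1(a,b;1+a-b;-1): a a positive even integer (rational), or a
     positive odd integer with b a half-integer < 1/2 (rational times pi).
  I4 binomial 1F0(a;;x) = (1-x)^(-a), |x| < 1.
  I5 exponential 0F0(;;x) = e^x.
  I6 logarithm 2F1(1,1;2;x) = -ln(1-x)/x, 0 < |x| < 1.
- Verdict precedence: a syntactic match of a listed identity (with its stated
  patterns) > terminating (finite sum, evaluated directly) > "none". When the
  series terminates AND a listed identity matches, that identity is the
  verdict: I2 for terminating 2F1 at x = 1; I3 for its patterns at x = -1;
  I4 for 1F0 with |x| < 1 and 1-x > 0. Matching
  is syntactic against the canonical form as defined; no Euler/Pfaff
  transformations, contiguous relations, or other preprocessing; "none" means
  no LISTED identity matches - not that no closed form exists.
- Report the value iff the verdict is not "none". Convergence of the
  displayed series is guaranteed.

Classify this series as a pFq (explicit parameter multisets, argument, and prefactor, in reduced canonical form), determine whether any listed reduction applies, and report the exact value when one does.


Structural cue: t_0 = 3/2 here, and the (-1)^k factor (C = 3/2, x = -2/3) folds into the argument's sign.
Ratio: r(k) = (-2/3) * (k+2) (k+7) / [(k+5) (k+1)] - rational; roots negated = parameters, x = (-2/3), C = 3/2.

At argument -2/3: a 2F1 with upper {2, 7}, lower {5}, scaled by C = 3/2. Verdict: none - this 2F1 at x = -2/3 matches no listed pattern, and upper {2, 7} holds no stopper.


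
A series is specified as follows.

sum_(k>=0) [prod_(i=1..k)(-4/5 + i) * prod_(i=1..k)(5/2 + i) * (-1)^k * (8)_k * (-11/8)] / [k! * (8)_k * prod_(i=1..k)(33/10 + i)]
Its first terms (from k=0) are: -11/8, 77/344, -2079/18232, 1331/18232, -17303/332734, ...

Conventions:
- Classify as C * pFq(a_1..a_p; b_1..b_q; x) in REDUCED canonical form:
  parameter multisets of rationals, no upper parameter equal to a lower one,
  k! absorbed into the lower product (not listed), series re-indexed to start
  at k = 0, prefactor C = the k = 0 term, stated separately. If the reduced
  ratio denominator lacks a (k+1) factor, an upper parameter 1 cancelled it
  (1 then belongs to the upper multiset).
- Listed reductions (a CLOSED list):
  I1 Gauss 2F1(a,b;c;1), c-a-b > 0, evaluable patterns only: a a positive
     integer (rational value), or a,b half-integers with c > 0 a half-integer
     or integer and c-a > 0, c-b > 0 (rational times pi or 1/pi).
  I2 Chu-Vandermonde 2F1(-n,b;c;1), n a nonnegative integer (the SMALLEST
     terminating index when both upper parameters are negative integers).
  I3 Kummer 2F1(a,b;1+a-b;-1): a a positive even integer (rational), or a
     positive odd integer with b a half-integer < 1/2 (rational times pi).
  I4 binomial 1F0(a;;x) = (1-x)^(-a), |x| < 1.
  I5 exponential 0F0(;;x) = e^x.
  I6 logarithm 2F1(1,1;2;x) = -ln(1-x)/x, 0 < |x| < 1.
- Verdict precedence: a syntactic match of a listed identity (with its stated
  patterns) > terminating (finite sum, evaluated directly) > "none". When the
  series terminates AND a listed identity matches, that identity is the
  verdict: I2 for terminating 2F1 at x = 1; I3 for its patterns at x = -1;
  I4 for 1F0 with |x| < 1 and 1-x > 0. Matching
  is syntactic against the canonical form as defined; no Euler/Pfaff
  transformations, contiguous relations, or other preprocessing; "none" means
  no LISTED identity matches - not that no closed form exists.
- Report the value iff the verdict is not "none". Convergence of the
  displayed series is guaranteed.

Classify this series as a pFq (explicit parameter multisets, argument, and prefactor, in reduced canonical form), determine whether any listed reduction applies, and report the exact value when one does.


Canonical form: C = -11/8 times 2F1 with upper {1/5, 7/2}, lower {43/10}, x = -1. Verdict: none - this 2F1 at x = -1 matches no listed pattern, and upper {1/5, 7/2} holds no stopper.

First insight: x = (-1) and the running product (C = -11/8, x = -1) telescopes to a rising factorial.
Consecutive-term ratio: r(k) = (-1) * (k+1/5) (k+7/2) / [(k+43/10) (k+1)] - rational; roots negated = parameters, x = (-1), C = -11/8.


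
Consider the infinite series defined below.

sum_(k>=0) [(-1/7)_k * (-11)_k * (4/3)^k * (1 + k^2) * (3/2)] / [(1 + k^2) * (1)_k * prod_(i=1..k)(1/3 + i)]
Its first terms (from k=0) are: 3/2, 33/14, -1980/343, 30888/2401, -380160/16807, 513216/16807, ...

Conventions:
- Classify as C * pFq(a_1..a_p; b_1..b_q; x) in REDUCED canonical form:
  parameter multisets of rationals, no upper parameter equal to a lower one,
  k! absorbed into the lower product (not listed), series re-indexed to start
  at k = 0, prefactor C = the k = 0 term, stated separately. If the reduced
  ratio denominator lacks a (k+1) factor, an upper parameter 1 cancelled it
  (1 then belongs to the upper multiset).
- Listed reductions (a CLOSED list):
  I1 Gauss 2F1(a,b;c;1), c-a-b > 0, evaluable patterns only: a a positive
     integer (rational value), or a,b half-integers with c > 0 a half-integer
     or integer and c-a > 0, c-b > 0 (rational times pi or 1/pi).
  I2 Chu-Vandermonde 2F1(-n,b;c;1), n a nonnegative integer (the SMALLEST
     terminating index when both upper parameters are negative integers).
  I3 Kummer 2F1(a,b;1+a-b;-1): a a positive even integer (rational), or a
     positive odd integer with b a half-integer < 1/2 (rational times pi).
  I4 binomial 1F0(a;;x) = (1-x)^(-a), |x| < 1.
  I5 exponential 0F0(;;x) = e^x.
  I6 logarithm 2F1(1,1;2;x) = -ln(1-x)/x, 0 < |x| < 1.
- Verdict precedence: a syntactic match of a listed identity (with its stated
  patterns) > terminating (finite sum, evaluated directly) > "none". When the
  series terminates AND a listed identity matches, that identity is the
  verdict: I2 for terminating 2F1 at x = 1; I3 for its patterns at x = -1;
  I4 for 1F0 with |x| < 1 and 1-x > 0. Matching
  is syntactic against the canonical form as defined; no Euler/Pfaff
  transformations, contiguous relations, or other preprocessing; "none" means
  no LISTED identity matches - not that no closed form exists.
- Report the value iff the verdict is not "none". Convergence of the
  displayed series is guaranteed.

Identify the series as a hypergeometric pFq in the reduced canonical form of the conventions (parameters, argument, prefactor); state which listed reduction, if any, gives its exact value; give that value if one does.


Structural cue: t_0 being 3/2, (1)_k (C = 3/2) is k! itself.
Step ratio: r(k) = (4/3) * (k-11) (k-1/7) / [(k+4/3) (k+1)] - rational in k. x = (4/3); t_0 = 3/2; negate the roots.

x = 4/3 here; the reduced form reads 2F1, upper {-11, -1/7}, lower {4/3}, C = 3/2. Verdict: terminating at k = 11: the factor (-11)_k kills every later term; summing the 12 survivors is exact. Sum: 20632283437257/9204455988665.


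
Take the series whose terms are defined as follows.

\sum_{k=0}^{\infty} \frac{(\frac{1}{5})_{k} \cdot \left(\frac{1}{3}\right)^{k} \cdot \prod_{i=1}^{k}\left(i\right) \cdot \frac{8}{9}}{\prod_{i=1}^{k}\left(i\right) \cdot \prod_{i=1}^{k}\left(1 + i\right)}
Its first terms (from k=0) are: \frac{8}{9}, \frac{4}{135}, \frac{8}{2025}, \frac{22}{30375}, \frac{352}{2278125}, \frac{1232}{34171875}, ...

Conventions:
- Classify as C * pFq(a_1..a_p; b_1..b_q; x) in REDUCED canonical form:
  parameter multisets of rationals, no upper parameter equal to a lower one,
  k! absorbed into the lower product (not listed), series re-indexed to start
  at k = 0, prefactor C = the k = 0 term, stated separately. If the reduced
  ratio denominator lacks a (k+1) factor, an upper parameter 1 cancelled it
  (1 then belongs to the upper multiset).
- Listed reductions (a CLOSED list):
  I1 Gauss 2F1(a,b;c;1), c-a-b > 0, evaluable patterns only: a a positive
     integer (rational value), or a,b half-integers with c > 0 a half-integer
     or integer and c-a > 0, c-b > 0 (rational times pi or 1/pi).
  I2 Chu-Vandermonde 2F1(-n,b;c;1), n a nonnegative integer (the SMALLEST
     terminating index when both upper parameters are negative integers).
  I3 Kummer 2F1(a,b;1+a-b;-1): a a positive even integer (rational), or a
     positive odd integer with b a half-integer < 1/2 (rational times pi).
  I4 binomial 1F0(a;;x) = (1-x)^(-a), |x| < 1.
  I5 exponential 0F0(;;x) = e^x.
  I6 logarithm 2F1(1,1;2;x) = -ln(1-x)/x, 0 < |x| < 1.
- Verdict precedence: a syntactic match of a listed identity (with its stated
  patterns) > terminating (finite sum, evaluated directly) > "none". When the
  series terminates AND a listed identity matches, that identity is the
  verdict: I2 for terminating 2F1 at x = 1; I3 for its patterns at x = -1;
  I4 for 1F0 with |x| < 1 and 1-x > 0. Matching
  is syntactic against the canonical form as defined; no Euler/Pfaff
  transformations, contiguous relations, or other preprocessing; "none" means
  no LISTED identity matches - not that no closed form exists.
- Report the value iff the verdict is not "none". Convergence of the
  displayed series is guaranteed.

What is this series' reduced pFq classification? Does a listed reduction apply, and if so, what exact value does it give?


Key observation: t_0 being \frac{8}{9}, the running product (C = 8/9) telescopes to a rising factorial.
Ratio: r(k) = \frac{1}{3} * (k+\frac{1}{5}) (k+1) / [(k+2) (k+1)] - rational in k. x = \frac{1}{3}; t_0 = \frac{8}{9}; negate the roots.

x = \frac{1}{3} here; the reduced form reads 2F1, upper {\frac{1}{5}, 1}, lower {2}, C = \frac{8}{9}. Verdict: none. Every listed pattern misses the 2F1 form at \frac{1}{3}, upper {\frac{1}{5}, 1}.


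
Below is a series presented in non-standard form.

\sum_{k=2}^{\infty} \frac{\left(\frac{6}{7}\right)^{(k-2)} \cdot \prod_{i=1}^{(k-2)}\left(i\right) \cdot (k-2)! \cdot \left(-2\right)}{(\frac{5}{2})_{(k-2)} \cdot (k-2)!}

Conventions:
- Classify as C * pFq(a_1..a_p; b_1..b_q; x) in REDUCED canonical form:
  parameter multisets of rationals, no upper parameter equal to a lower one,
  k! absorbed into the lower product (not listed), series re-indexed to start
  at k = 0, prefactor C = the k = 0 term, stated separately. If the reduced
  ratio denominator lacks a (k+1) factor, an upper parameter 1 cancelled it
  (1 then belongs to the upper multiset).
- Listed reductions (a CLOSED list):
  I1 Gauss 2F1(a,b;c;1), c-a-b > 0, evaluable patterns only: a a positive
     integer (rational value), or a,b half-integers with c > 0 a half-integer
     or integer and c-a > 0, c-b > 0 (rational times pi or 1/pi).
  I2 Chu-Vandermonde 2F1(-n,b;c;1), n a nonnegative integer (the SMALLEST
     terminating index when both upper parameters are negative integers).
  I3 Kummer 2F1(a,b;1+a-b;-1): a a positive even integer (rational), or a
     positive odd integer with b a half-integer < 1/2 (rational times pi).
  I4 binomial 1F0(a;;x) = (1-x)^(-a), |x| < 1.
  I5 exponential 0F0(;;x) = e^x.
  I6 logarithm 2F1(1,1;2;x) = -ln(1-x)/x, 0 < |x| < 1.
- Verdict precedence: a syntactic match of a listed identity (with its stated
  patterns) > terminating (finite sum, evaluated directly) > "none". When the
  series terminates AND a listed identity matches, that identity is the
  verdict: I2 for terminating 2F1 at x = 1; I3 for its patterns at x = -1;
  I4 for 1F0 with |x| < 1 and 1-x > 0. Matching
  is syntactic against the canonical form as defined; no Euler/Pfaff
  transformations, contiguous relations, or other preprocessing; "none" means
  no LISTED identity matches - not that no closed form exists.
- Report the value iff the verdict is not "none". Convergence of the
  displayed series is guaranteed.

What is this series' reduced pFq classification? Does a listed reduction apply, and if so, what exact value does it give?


Classification (C = -2): 2F1 with upper {1, 1}, lower {\frac{5}{2}}, argument x = \frac{6}{7}. Verdict: none - this 2F1 at x = \frac{6}{7} matches no listed pattern, and upper {1, 1} holds no stopper.

First insight: x = \frac{6}{7} and the running product (C = -2, x = 6/7) telescopes to a rising factorial.
Step ratio: r(k) = \frac{6}{7} * (k+1) (k+1) / [(k+\frac{5}{2}) (k+1)] - rational in k, leading ratio \frac{6}{7}; with t_0 = -2, classification follows.


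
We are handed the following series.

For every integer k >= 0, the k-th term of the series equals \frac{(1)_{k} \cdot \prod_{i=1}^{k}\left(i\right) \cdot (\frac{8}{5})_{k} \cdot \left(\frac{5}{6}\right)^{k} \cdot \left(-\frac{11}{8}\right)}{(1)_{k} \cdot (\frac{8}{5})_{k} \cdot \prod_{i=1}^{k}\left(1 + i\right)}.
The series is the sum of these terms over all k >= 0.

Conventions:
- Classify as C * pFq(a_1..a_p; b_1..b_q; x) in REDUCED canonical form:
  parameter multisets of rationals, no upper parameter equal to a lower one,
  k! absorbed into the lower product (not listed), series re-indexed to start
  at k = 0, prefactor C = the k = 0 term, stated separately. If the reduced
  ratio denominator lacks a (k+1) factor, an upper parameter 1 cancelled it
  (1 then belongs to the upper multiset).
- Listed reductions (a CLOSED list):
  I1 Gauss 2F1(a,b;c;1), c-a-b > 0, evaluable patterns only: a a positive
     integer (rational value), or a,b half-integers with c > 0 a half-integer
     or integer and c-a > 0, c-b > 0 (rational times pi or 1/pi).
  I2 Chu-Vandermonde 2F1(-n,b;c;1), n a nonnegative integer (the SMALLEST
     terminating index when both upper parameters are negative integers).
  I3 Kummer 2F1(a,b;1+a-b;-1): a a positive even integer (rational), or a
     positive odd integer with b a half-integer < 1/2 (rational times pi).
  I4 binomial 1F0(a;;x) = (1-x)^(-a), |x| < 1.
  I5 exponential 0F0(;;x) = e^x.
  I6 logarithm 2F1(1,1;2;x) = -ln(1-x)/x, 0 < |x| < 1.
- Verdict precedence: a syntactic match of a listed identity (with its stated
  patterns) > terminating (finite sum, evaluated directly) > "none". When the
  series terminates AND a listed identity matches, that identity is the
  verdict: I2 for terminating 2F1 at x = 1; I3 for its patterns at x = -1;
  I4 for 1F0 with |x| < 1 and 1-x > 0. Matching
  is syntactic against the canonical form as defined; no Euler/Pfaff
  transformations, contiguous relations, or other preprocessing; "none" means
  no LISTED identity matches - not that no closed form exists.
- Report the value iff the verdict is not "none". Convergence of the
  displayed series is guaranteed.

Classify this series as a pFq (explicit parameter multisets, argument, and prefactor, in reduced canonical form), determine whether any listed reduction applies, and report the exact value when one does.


This is -\frac{11}{8} * 2F1(1, 1; 2; \frac{5}{6}) in reduced canonical form. Verdict at x = \frac{5}{6}: the logarithmic series (I6) matches (the logarithm: parameters (1,1;2), x = \frac{5}{6}). Value: \frac{33}{20} \cdot \ln\left(\frac{1}{6}\right).

Key observation: from the first term -\frac{11}{8}: (1)_k (C = -11/8, x = 5/6) is k! itself.
Step ratio: r(k) = \frac{5}{6} * (k+1) (k+1) / [(k+2) (k+1)] - rational in k, leading ratio \frac{5}{6}; with t_0 = -\frac{11}{8}, classification follows.


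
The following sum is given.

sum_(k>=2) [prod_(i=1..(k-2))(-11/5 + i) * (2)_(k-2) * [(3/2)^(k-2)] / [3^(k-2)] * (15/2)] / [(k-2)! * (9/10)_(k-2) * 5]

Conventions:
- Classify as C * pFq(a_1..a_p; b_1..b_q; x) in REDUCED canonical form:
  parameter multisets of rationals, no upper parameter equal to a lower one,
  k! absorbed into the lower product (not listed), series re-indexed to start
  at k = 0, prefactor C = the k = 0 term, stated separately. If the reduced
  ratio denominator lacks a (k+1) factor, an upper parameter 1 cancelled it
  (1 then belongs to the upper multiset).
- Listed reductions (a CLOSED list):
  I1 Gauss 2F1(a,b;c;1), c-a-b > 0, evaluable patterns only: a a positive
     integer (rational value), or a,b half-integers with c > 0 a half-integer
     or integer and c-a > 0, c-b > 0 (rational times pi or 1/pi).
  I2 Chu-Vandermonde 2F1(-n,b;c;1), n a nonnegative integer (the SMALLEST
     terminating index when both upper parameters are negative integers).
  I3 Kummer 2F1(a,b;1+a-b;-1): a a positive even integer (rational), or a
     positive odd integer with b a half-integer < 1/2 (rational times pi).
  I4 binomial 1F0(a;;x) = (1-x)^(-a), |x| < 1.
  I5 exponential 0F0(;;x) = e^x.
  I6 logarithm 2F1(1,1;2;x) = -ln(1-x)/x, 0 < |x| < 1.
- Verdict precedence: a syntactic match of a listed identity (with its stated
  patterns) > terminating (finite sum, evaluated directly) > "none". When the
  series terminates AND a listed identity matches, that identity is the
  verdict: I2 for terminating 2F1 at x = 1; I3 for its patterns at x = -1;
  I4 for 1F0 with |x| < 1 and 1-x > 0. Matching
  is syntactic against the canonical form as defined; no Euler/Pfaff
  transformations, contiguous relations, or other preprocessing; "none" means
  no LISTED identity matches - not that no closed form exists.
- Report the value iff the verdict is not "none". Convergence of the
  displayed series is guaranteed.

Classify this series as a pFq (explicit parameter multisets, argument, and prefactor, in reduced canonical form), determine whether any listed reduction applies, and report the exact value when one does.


Key step: t_0 = 3/2 here, and the constant factors (C = 3/2, x = 1/2) combine into one prefactor.
Consecutive-term ratio: r(k) = (1/2) * (k-6/5) (k+2) / [(k+9/10) (k+1)] - poly over poly, x = (1/2) from leading terms; C = 3/2 at k = 0.

Classification (C = 3/2): 2F1 with upper {-6/5, 2}, lower {9/10}, argument x = 1/2. Verdict: none (x = 1/2): each listed identity misses the multisets {-6/5, 2} ; {9/10}.


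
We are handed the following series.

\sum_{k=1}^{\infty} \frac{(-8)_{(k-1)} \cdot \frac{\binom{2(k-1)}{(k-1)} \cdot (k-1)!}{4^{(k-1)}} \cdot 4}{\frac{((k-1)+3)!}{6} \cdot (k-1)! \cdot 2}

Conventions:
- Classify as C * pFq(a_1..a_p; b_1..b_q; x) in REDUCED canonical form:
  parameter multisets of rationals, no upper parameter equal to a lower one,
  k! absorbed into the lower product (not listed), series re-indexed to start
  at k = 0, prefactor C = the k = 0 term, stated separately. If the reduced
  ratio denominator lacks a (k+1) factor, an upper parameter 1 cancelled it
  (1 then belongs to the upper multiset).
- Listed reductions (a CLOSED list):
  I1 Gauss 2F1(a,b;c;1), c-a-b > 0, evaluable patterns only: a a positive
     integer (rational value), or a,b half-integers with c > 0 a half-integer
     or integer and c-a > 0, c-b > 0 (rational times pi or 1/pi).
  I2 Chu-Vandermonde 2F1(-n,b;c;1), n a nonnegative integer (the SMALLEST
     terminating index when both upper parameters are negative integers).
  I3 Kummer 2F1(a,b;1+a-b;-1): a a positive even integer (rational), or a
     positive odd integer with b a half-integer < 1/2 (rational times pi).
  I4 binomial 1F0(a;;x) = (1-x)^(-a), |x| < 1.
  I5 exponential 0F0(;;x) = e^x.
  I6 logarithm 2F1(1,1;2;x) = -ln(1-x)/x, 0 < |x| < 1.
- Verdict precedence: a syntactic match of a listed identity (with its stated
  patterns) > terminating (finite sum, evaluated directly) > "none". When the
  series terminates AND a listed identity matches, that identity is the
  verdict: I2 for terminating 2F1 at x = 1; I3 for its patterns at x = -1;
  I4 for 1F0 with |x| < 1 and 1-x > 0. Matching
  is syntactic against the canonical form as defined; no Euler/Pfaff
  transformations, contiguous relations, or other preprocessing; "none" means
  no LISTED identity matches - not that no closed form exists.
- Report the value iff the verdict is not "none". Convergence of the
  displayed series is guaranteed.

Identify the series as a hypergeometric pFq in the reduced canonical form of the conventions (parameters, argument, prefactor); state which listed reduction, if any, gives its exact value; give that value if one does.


This is 2 * 2F1(-8, \frac{1}{2}; 4; 1) in reduced canonical form. Verdict: Chu-Vandermonde (I2) applies (terminating 2F1 at x = 1 with n = 8, b = 1/2, c = 4). Value: \frac{88179}{81920}.

The tell: t_0 being 2, C(2k,k) (prefactor 2) equals 4^k (1/2)_k / k!.
Adjacent-term ratio: r(k) = 1 * (k-8) (k+\frac{1}{2}) / [(k+4) (k+1)] ; factor over Q: parameters, x = 1, and C = 2.


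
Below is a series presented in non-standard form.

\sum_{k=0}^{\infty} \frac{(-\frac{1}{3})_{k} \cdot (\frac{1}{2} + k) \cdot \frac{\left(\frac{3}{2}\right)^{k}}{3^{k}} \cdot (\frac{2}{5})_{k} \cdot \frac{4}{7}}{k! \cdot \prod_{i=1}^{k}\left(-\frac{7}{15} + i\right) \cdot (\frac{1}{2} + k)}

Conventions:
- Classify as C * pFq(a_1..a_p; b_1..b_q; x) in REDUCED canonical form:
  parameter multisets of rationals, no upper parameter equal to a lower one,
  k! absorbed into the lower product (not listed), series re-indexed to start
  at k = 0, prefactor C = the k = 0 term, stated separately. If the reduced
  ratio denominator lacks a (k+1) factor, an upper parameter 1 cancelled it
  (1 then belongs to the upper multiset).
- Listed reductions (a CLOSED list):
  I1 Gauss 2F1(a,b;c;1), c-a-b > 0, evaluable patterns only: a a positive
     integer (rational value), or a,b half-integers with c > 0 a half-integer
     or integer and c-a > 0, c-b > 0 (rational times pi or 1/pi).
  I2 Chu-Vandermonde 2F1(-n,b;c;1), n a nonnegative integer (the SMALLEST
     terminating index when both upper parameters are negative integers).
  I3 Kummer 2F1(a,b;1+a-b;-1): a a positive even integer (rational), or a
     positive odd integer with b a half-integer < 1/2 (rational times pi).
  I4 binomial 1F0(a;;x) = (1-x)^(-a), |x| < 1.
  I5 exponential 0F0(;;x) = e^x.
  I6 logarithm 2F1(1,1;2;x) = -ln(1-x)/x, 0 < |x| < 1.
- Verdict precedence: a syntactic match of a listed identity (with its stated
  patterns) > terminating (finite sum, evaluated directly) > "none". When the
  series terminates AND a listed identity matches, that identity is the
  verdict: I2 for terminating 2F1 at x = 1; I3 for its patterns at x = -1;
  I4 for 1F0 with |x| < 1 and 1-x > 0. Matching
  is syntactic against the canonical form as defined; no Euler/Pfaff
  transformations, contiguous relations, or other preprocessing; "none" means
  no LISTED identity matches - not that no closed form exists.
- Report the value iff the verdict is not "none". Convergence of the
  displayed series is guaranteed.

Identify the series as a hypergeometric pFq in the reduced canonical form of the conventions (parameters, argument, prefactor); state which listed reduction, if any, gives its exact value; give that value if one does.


Prefactor \frac{4}{7}, argument \frac{1}{2}: 2F1 with upper {-\frac{1}{3}, \frac{2}{5}} over lower {\frac{8}{15}}. Verdict: none. No listed pattern accepts 2F1(-\frac{1}{3}, \frac{2}{5}; \frac{8}{15}; \frac{1}{2}).

The tell: from the first term \frac{4}{7}: the lower running product (C = 4/7, x = 1/2) is a rising factorial.
Term ratio: r(k) = \frac{1}{2} * (k-\frac{1}{3}) (k+\frac{2}{5}) / [(k+\frac{8}{15}) (k+1)] - rational in k. x = \frac{1}{2}; t_0 = \frac{4}{7}; negate the roots.


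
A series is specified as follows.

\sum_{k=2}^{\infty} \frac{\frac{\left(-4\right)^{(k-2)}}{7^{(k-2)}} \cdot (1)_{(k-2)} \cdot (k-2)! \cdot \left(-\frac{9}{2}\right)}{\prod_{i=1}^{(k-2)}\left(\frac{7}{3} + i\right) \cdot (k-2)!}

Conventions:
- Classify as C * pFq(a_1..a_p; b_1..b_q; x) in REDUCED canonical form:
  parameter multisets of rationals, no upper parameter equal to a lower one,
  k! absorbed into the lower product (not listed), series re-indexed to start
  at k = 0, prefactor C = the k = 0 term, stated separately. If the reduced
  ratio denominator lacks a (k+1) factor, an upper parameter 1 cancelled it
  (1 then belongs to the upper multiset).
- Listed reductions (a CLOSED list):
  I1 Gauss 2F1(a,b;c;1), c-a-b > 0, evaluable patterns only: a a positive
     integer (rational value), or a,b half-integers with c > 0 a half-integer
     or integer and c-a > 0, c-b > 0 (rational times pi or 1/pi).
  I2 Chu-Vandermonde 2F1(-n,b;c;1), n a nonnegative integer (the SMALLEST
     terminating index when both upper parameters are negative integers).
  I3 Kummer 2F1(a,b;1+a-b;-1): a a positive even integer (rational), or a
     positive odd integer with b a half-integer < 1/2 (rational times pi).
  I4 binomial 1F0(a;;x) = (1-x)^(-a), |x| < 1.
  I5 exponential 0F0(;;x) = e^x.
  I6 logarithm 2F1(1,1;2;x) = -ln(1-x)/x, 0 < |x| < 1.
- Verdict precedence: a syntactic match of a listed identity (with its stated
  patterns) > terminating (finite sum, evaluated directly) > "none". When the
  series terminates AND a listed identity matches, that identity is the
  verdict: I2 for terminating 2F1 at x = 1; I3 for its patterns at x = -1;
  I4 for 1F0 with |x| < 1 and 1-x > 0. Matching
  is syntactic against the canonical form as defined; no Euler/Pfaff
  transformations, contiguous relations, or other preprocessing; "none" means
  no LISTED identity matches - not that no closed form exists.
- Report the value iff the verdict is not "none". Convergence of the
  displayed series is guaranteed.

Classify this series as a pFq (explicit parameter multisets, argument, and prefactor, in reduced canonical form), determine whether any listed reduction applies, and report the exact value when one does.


Canonical form: C = -\frac{9}{2} times 2F1 with upper {1, 1}, lower {\frac{10}{3}}, x = -\frac{4}{7}. Verdict: none. Every listed pattern misses the 2F1 form at -\frac{4}{7}, upper {1, 1}.

Key step: with t_0 = -\frac{9}{2}, the two geometric factors (C = -9/2) combine into one argument.
Step ratio: r(k) = -\frac{4}{7} * (k+1) (k+1) / [(k+\frac{10}{3}) (k+1)] - rational in k. x = -\frac{4}{7}; t_0 = -\frac{9}{2}; negate the roots.


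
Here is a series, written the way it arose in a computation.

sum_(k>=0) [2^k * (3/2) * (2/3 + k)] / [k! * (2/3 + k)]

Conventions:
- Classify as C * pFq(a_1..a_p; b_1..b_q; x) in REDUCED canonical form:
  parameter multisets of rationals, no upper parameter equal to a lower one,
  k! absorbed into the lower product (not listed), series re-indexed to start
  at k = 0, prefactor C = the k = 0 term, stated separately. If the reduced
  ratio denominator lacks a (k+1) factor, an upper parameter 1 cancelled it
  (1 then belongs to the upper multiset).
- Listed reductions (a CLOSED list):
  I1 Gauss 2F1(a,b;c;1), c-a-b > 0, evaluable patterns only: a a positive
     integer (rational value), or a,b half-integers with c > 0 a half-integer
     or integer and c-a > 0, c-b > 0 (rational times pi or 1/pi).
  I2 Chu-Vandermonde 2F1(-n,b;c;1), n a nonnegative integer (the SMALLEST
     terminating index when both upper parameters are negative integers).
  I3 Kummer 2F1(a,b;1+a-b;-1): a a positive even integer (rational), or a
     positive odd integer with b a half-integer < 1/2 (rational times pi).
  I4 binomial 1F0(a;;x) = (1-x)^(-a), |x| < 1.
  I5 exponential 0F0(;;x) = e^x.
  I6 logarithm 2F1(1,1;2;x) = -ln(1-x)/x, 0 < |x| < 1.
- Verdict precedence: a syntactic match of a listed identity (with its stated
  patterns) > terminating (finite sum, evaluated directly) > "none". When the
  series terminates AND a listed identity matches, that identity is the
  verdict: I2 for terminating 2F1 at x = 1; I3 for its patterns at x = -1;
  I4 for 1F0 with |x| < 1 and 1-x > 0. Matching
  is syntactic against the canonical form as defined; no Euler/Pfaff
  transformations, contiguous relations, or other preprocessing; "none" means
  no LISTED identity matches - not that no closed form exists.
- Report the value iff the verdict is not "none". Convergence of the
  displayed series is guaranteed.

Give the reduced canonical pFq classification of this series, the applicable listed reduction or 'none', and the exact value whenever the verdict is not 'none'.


x = 2 here; the reduced form reads 0F0, upper {-}, lower {-}, C = 3/2. Verdict: the I5 exponential reduction applies (the 0F0 exponential series at x = 2). Its exact value is (3/2) * e^(2).

First insight: with t_0 = 3/2, the factor k + 2/3 cancels (top and bottom), leaving prefactor 3/2.
Ratio: r(k) = 2 * 1 / [(k+1)] - poly over poly, x = 2 from leading terms; C = 3/2 at k = 0.
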